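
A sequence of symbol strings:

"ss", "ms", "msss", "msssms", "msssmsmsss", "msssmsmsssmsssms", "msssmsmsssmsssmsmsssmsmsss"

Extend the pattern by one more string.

From term 3 onward, concatenate the last term with the second-to-last: ms·ss = msss, msss·ms = msssms, …
The next term joins msssmsmsssmsssmsmsssmsmsss and msssmsmsssmsssms.

msssmsmsssmsssmsmsssmsmsssmsssmsmsssmsssms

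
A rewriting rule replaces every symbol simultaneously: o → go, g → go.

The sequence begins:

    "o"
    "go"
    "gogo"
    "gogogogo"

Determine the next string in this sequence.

gogogogogogogogo

Rewriting each symbol of gogogogo: g→go, o→go, g→go, o→go, g→go, o→go, g→go, o→go, which concatenates to go go go go go go go go.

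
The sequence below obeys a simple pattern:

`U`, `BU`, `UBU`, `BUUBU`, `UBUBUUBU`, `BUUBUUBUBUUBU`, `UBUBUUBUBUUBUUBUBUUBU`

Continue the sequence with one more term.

Each term (from the third on) is the two preceding terms concatenated in order: term 3 = U·BU = UBU.
The next term joins BUUBUUBUBUUBU and UBUBUUBUBUUBUUBUBUUBU.

BUUBUUBUBUUBUUBUBUUBUBUUBUUBUBUUBU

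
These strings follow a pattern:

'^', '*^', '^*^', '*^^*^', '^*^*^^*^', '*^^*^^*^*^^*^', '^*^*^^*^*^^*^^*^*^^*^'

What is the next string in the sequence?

This is a Fibonacci-style word recurrence s(k) = s(k−2)·s(k−1): e.g. ^·*^ = ^*^.
The next term joins *^^*^^*^*^^*^ and ^*^*^^*^*^^*^^*^*^^*^.

*^^*^^*^*^^*^^*^*^^*^*^^*^^*^*^^*^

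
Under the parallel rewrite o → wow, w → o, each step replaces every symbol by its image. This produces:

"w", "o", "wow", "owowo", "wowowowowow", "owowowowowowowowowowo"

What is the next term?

Rewriting the 21 symbols of owowowowowowowowowowo one by one yields wow o wow o wow o wow o wow o wow o wow o wow o wow o wow o wow; concatenated:

wowowowowowowowowowowowowowowowowowowowowow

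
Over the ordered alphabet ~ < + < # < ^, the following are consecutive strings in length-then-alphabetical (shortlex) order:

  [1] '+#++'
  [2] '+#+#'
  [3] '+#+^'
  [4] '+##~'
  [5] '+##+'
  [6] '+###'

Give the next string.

+##^

Treat +### as a base-4 numeral over the given alphabet and add one, carrying through any trailing ^'s.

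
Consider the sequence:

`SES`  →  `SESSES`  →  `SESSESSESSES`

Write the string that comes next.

s(k+1) = s(k)·s(k) — each term doubles the last.
So the next term is two copies of SESSESSESSES.

SESSESSESSESSESSESSESSES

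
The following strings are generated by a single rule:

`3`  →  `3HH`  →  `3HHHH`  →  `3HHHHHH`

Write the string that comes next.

Each term is the previous one with HH appended.
Applying this once more to 3HHHHHH:

3HHHHHHHH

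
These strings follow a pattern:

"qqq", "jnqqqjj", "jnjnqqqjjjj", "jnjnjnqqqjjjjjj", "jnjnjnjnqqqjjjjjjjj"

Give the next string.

s(k+1) = jn·s(k)·jj, so each term gains jn as a prefix and jj as a suffix.
So the next term is jn·jnjnjnjnqqqjjjjjjjj·jj.

jnjnjnjnjnqqqjjjjjjjjjj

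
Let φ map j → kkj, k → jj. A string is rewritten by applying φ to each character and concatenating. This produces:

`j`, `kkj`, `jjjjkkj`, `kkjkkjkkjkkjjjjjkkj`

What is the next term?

Applying the rule to each of the 19 symbols of kkjkkjkkjkkjjjjjkkj gives the pieces jj jj kkj jj jj kkj jj jj kkj jj jj kkj kkj kkj kkj kkj jj jj kkj, which concatenate to the answer.

jjjjkkjjjjjkkjjjjjkkjjjjjkkjkkjkkjkkjkkjjjjjkkj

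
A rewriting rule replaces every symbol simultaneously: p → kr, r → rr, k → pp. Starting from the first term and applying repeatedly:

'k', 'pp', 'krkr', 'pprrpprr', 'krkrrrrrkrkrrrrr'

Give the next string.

Rewriting the 16 symbols of krkrrrrrkrkrrrrr one by one yields pp rr pp rr rr rr rr rr pp rr pp rr rr rr rr rr; concatenated:

pprrpprrrrrrrrrrpprrpprrrrrrrrrr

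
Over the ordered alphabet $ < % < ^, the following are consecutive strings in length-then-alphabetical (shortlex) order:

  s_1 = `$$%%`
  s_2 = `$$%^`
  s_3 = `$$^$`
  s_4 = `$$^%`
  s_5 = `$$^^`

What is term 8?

$%$^

Stepping forward 3 times from $$^^: $$^^ → $%$$ → $%$%, then the target.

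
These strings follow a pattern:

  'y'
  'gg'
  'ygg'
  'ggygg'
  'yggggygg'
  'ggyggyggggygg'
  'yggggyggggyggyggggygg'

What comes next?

Each term (from the third on) is the two preceding terms concatenated in order: term 3 = y·gg = ygg.
So term 8 is ggyggyggggygg·yggggyggggyggyggggygg.

ggyggyggggyggyggggyggggyggyggggygg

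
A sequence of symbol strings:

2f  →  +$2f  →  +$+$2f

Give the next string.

The strings grow by a fixed prefix +$ each time.
So the next term is +$·+$+$2f.

+$+$+$2f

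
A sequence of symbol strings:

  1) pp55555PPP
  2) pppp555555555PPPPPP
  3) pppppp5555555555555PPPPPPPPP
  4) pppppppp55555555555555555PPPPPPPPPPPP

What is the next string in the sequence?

pppppppppp555555555555555555555PPPPPPPPPPPPPPP

Term n consists of 2n p's, followed by 4n+1 5's, followed by 3n P's (n = 1, 2, …).
For the next term, n = 5, so the run lengths are 10, 21, 15.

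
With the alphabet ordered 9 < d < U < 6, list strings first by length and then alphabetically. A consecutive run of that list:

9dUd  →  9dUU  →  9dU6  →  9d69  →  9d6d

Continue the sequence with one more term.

Treat 9d6d as a base-4 numeral over the given alphabet and add one, carrying through any trailing 6's.

9d6U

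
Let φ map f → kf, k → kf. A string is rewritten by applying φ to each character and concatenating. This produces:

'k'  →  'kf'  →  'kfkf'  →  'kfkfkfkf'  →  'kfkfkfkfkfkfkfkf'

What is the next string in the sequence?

Applying the rule to each of the 16 symbols of kfkfkfkfkfkfkfkf gives the pieces kf kf kf kf kf kf kf kf kf kf kf kf kf kf kf kf, which concatenate to the answer.

kfkfkfkfkfkfkfkfkfkfkfkfkfkfkfkf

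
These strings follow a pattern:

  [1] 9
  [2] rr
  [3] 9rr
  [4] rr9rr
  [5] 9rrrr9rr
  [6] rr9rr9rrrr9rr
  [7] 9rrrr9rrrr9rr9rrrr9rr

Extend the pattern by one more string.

Each term (from the third on) is the two preceding terms concatenated in order: term 3 = 9·rr = 9rr.
The next term joins rr9rr9rrrr9rr and 9rrrr9rrrr9rr9rrrr9rr.

rr9rr9rrrr9rr9rrrr9rrrr9rr9rrrr9rr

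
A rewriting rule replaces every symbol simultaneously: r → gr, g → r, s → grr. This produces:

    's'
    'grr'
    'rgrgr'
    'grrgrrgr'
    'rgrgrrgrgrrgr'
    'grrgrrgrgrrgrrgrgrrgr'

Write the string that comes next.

Replace each of the 21 characters of grrgrrgrgrrgrrgrgrrgr in place — r gr gr r gr gr r gr r gr gr r gr gr r gr r gr gr r gr — and concatenate.

rgrgrrgrgrrgrrgrgrrgrgrrgrrgrgrrgr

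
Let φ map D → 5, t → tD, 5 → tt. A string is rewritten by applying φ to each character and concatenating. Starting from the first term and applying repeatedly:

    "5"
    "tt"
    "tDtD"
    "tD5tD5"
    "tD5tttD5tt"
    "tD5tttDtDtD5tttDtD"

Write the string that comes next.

tD5tttDtDtD5tD5tD5tttDtDtD5tD5

Replace each of the 18 characters of tD5tttDtDtD5tttDtD in place — tD 5 tt tD tD tD 5 tD 5 tD 5 tt tD tD tD 5 tD 5 — and concatenate.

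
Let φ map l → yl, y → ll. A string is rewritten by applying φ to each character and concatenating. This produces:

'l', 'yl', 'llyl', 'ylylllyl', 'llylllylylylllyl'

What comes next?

ylylllylylylllylllylllylylylllyl

Replace each of the 16 characters of llylllylylylllyl in place — yl yl ll yl yl yl ll yl ll yl ll yl yl yl ll yl — and concatenate.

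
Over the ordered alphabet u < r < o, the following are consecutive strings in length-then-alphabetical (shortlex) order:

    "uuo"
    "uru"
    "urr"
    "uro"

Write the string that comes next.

Treat uro as a base-3 numeral over the given alphabet and add one, carrying through any trailing o's.

uou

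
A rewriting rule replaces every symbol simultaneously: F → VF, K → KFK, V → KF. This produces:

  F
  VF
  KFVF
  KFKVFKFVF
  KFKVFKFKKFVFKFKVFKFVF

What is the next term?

Replace each of the 21 characters of KFKVFKFKKFVFKFKVFKFVF in place — KFK VF KFK KF VF KFK VF KFK KFK VF KF VF KFK VF KFK KF VF KFK VF KF VF — and concatenate.

KFKVFKFKKFVFKFKVFKFKKFKVFKFVFKFKVFKFKKFVFKFKVFKFVF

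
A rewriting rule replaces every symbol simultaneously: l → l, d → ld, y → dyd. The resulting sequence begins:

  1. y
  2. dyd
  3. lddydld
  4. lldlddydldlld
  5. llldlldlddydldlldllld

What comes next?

lllldllldlldlddydldlldllldlllld

Applying the rule to each of the 21 symbols of llldlldlddydldlldllld gives the pieces l l l ld l l ld l ld ld dyd ld l ld l l ld l l l ld, which concatenate to the answer.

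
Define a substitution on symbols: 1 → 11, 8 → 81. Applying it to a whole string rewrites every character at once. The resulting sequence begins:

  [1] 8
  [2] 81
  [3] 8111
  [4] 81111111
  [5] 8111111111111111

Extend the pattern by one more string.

Rewriting the 16 symbols of 8111111111111111 one by one yields 81 11 11 11 11 11 11 11 11 11 11 11 11 11 11 11; concatenated:

81111111111111111111111111111111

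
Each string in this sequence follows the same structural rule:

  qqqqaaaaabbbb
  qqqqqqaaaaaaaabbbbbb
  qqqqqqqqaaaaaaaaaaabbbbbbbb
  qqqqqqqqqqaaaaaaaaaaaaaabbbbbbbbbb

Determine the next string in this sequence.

The n-th term is 2n q's then 3n-1 a's then 2n b's, where the shown terms are n = 2, 3, 4, 5.
Setting n = 6 gives 12, 17, 12 characters in each block.

qqqqqqqqqqqqaaaaaaaaaaaaaaaaabbbbbbbbbbbb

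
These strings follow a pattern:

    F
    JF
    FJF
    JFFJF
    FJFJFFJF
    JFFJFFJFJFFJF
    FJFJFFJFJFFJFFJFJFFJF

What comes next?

JFFJFFJFJFFJFFJFJFFJFJFFJFFJFJFFJF

From term 3 onward, concatenate the second-to-last term with the last: F·JF = FJF, JF·FJF = JFFJF, …
The next term joins JFFJFFJFJFFJF and FJFJFFJFJFFJFFJFJFFJF.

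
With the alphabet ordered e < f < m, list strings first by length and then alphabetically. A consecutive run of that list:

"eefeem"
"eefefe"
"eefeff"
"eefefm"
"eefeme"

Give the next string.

Treat eefeme as a base-3 numeral over the given alphabet and add one, carrying through any trailing m's.

eefemf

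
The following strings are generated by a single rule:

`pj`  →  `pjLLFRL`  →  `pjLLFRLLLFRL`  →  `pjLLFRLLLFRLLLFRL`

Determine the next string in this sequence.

Every step adds LLFRL to the end: s(k+1) = s(k)·LLFRL.
So the next term is pjLLFRLLLFRLLLFRL·LLFRL.

pjLLFRLLLFRLLLFRLLLFRL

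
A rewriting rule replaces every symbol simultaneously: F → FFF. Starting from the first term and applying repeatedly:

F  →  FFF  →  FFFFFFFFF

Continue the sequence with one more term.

Expanding FFFFFFFFF: F→FFF, F→FFF, F→FFF, F→FFF, F→FFF, F→FFF, F→FFF, F→FFF, F→FFF. Concatenated: FFF FFF FFF FFF FFF FFF FFF FFF FFF.

FFFFFFFFFFFFFFFFFFFFFFFFFFF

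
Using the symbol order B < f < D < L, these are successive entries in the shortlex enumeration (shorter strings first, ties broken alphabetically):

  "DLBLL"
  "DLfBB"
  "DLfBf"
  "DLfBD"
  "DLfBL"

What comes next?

DLffB

The successor of DLfBL increments the rightmost position that isn't already L and resets every position after it to B.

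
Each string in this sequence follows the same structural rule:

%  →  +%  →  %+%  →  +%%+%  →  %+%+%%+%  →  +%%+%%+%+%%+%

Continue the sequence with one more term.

%+%+%%+%+%%+%%+%+%%+%

Each term (from the third on) is the two preceding terms concatenated in order: term 3 = %·+% = %+%.
Continuing: %+%+%%+% · +%%+%%+%+%%+% gives term 7.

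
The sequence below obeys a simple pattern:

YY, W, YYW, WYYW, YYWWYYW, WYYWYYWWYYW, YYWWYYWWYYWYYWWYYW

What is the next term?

Each term (from the third on) is the two preceding terms concatenated in order: term 3 = YY·W = YYW.
The next term joins WYYWYYWWYYW and YYWWYYWWYYWYYWWYYW.

WYYWYYWWYYWYYWWYYWWYYWYYWWYYW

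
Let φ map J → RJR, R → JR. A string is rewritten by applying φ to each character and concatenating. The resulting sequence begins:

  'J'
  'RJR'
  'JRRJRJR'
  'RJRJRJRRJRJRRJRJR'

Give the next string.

Replace each of the 17 characters of RJRJRJRRJRJRRJRJR in place — JR RJR JR RJR JR RJR JR JR RJR JR RJR JR JR RJR JR RJR JR — and concatenate.

JRRJRJRRJRJRRJRJRJRRJRJRRJRJRJRRJRJRRJRJR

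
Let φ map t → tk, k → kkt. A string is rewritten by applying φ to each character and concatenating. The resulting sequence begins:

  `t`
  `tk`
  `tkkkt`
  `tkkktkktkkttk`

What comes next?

tkkktkktkkttkkktkkttkkktkkttktkkkt

Replace each of the 13 characters of tkkktkktkkttk in place — tk kkt kkt kkt tk kkt kkt tk kkt kkt tk tk kkt — and concatenate.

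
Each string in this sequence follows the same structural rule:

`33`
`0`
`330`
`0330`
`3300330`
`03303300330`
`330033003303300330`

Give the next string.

From term 3 onward, concatenate the second-to-last term with the last: 33·0 = 330, 0·330 = 0330, …
So term 8 is 03303300330·330033003303300330.

03303300330330033003303300330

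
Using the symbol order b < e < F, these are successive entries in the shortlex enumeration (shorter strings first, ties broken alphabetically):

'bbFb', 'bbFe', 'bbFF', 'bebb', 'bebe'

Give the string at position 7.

Stepping forward 2 times from bebe: bebe → bebF, then the target.

beeb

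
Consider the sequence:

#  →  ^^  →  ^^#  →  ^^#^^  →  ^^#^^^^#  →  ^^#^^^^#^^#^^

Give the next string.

^^#^^^^#^^#^^^^#^^^^#

From term 3 onward, concatenate the last term with the second-to-last: ^^·# = ^^#, ^^#·^^ = ^^#^^, …
So term 7 is ^^#^^^^#^^#^^·^^#^^^^#.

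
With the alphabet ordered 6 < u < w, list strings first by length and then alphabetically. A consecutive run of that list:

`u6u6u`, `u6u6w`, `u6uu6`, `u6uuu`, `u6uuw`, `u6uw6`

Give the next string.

Find the rightmost character of u6uw6 below w, bump it to the next letter, and reset everything to its right to 6.

u6uwu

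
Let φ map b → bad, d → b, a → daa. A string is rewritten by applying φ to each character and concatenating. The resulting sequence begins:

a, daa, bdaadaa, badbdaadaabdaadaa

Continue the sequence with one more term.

Rewriting the 17 symbols of badbdaadaabdaadaa one by one yields bad daa b bad b daa daa b daa daa bad b daa daa b daa daa; concatenated:

baddaabbadbdaadaabdaadaabadbdaadaabdaadaa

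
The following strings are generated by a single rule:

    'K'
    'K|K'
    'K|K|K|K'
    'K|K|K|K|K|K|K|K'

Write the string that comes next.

Every step duplicates the string with '|' between the halves.
Doubling K|K|K|K|K|K|K|K with '|' between the halves:

K|K|K|K|K|K|K|K|K|K|K|K|K|K|K|K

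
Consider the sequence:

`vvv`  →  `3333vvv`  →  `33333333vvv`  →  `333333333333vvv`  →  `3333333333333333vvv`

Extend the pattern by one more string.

Each term is the previous one with 3333 prepended.
Applying this once more to 3333333333333333vvv:

33333333333333333333vvv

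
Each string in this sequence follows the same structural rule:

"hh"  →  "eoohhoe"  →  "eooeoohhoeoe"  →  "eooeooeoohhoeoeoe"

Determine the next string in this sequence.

Each term wraps the previous one in eoo on the left and oe on the right.
So the next term is eoo·eooeooeoohhoeoeoe·oe.

eooeooeooeoohhoeoeoeoe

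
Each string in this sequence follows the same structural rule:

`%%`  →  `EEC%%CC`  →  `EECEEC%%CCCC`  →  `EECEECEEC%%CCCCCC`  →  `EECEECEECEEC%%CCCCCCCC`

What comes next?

EECEECEECEECEEC%%CCCCCCCCCC

Every step adds EEC to the front and CC to the end of the previous string.
So the next term is EEC·EECEECEECEEC%%CCCCCCCC·CC.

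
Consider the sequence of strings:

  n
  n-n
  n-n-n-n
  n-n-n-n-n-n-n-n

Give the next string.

Every step duplicates the string with '-' between the halves.
So the next term is two copies of n-n-n-n-n-n-n-n with '-' between the halves.

n-n-n-n-n-n-n-n-n-n-n-n-n-n-n-n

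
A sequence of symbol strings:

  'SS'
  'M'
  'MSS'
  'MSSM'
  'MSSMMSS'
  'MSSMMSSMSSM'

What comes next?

MSSMMSSMSSMMSSMMSS

This is a Fibonacci-style word recurrence s(k) = s(k−1)·s(k−2): e.g. M·SS = MSS.
The next term joins MSSMMSSMSSM and MSSMMSS.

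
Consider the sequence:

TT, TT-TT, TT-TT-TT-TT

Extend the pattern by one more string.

s(k+1) = s(k)·-·s(k) — each term doubles the last with '-' between the halves.
Doubling TT-TT-TT-TT with '-' between the halves:

TT-TT-TT-TT-TT-TT-TT-TT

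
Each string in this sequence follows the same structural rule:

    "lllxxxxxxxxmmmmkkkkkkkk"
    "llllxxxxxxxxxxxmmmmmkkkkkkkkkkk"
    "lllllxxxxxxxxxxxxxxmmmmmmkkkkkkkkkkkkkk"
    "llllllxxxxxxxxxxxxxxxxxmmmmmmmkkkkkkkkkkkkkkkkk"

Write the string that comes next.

lllllllxxxxxxxxxxxxxxxxxxxxmmmmmmmmkkkkkkkkkkkkkkkkkkkk

Reading off run lengths: l runs 3, 4, 5, 6; x runs 8, 11, 14, 17; m runs 4, 5, 6, 7; k runs 8, 11, 14, 17 — each is linear in n, where the shown terms are n = 2, 3, 4, 5.
For the next term, n = 6, so the run lengths are 7, 20, 8, 20.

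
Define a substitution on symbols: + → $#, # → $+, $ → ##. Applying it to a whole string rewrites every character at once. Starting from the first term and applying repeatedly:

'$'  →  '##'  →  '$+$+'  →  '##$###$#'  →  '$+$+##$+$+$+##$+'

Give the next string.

Applying the rule to each of the 16 symbols of $+$+##$+$+$+##$+ gives the pieces ## $# ## $# $+ $+ ## $# ## $# ## $# $+ $+ ## $#, which concatenate to the answer.

##$###$#$+$+##$###$###$#$+$+##$#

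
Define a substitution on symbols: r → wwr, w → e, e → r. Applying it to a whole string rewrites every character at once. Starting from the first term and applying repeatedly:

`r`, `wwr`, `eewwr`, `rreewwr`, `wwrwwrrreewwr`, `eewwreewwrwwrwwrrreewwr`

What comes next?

φ(eewwreewwrwwrwwrrreewwr) expands symbol-by-symbol to r r e e wwr r r e e wwr e e wwr e e wwr wwr wwr r r e e wwr; joining the 23 pieces gives the next term.

rreewwrrreewwreewwreewwrwwrwwrrreewwr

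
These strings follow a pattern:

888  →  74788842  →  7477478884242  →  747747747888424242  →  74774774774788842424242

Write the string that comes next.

Every step adds 747 to the front and 42 to the end of the previous string.
So the next term is 747·74774774774788842424242·42.

7477477477477478884242424242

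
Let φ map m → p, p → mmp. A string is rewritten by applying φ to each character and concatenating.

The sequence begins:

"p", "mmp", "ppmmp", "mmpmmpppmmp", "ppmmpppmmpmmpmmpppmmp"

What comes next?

mmpmmpppmmpmmpmmpppmmpppmmpppmmpmmpmmpppmmp

Applying the rule to each of the 21 symbols of ppmmpppmmpmmpmmpppmmp gives the pieces mmp mmp p p mmp mmp mmp p p mmp p p mmp p p mmp mmp mmp p p mmp, which concatenate to the answer.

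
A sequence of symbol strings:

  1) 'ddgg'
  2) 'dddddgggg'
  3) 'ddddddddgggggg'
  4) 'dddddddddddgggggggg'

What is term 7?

The n-th term is 3n-1 d's then 2n g's (n = 1, 2, …).
At n = 7 the blocks have lengths 20, 14.

ddddddddddddddddddddgggggggggggggg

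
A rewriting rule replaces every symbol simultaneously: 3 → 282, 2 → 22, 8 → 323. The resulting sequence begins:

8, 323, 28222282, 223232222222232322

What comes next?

2222282222822222222222222222282222822222

Applying the rule to each of the 18 symbols of 223232222222232322 gives the pieces 22 22 282 22 282 22 22 22 22 22 22 22 22 282 22 282 22 22, which concatenate to the answer.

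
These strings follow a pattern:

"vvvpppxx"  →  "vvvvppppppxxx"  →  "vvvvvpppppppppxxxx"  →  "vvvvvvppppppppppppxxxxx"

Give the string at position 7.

vvvvvvvvvpppppppppppppppppppppxxxxxxxx

Term n consists of n+2 v's, followed by 3n p's, followed by n+1 x's (n = 1, 2, …).
Setting n = 7 gives 9, 21, 8 characters in each block.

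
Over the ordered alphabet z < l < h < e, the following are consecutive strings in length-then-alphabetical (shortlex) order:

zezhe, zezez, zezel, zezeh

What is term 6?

zelzz

Advancing 2 positions from zezeh through zezeh → zezee reaches term 6.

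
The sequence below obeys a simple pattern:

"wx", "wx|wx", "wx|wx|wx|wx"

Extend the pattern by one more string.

Every step duplicates the string with '|' between the halves.
Doubling wx|wx|wx|wx with '|' between the halves:

wx|wx|wx|wx|wx|wx|wx|wx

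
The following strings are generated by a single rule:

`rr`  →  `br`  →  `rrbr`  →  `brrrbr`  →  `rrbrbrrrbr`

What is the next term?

From term 3 onward, concatenate the second-to-last term with the last: rr·br = rrbr, br·rrbr = brrrbr, …
Continuing: brrrbr · rrbrbrrrbr gives term 6.

brrrbrrrbrbrrrbr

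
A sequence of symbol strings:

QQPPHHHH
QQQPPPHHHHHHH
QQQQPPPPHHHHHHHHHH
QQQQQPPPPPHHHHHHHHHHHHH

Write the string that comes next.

QQQQQQPPPPPPHHHHHHHHHHHHHHHH

Term n consists of n+1 Q's, followed by n+1 P's, followed by 3n+1 H's (n = 1, 2, …).
For the next term, n = 5, so the run lengths are 6, 6, 16.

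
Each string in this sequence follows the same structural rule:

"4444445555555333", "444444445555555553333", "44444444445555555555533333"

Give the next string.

4444444444445555555555555333333

Each string has the form 4^{2n} 5^{2n+1} 3^{n}, where the shown terms are n = 3, 4, 5.
For the next term, n = 6, so the run lengths are 12, 13, 6.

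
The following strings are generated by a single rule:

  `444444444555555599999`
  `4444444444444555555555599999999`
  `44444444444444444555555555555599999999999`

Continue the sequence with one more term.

Each string has the form 4^{4n+1} 5^{3n+1} 9^{3n-1}, where the shown terms are n = 2, 3, 4.
For the next term, n = 5, so the run lengths are 21, 16, 14.

444444444444444444444555555555555555599999999999999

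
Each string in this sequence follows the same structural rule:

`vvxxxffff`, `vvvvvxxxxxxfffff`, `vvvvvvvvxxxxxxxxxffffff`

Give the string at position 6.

vvvvvvvvvvvvvvvvvxxxxxxxxxxxxxxxxxxfffffffff

Reading off run lengths: v runs 2, 5, 8; x runs 3, 6, 9; f runs 4, 5, 6 — each is linear in n (n = 1, 2, …).
For term 6, n = 6, so the run lengths are 17, 18, 9.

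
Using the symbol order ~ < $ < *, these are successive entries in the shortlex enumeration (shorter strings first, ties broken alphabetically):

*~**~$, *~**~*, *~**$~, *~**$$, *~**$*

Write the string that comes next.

Find the rightmost character of *~**$* below *, bump it to the next letter, and reset everything to its right to ~.

*~***~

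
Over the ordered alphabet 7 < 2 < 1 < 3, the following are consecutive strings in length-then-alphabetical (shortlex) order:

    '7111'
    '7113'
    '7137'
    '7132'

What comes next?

Find the rightmost character of 7132 below 3, bump it to the next letter, and reset everything to its right to 7.

7131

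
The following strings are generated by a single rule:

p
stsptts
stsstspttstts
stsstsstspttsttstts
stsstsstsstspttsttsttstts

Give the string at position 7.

Every step adds sts to the front and tts to the end of the previous string.
From stsstsstsstspttsttsttstts, 2 further steps: stsstsstsstspttsttsttstts → stsstsstsstsstspttsttsttsttstts → (answer).

stsstsstsstsstsstspttsttsttsttsttstts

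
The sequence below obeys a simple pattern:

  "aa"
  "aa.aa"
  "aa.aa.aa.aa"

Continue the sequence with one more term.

Every step duplicates the string with '.' between the halves.
Doubling aa.aa.aa.aa with '.' between the halves:

aa.aa.aa.aa.aa.aa.aa.aa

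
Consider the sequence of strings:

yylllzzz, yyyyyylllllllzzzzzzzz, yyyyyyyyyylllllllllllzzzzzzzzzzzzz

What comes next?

yyyyyyyyyyyyyylllllllllllllllzzzzzzzzzzzzzzzzzz

Each string has the form y^{4n-2} l^{4n-1} z^{5n-2} (n = 1, 2, …).
Setting n = 4 gives 14, 15, 18 characters in each block.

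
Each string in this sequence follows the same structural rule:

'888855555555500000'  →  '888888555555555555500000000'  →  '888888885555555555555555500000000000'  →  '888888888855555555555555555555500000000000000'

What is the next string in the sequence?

Term n consists of 2n 8's, followed by 4n+1 5's, followed by 3n-1 0's, where the shown terms are n = 2, 3, 4, 5.
Setting n = 6 gives 12, 25, 17 characters in each block.

888888888888555555555555555555555555500000000000000000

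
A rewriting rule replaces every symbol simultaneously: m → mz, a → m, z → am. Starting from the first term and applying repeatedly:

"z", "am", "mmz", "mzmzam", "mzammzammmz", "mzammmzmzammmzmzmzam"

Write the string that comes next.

mzammmzmzmzammzammmzmzmzammzammzammmz

Applying the rule to each of the 20 symbols of mzammmzmzammmzmzmzam gives the pieces mz am m mz mz mz am mz am m mz mz mz am mz am mz am m mz, which concatenate to the answer.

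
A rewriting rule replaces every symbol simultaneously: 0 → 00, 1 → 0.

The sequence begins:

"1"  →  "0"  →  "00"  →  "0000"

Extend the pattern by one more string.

Rewriting each symbol of 0000: 0→00, 0→00, 0→00, 0→00, which concatenates to 00 00 00 00.

00000000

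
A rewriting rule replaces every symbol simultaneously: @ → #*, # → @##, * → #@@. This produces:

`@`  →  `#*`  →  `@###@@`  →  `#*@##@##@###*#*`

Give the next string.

@###@@#*@##@###*@##@###*@##@##@###@@@###@@

φ(#*@##@##@###*#*) expands symbol-by-symbol to @## #@@ #* @## @## #* @## @## #* @## @## @## #@@ @## #@@; joining the 15 pieces gives the next term.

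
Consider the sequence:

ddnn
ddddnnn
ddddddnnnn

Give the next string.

The n-th term is 2n d's then n+1 n's (n = 1, 2, …).
For the next term, n = 4, so the run lengths are 8, 5.

ddddddddnnnnn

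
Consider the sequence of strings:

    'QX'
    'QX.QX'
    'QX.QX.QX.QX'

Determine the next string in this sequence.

s(k+1) = s(k)·.·s(k) — each term doubles the last with '.' between the halves.
So the next term is two copies of QX.QX.QX.QX with '.' between the halves.

QX.QX.QX.QX.QX.QX.QX.QX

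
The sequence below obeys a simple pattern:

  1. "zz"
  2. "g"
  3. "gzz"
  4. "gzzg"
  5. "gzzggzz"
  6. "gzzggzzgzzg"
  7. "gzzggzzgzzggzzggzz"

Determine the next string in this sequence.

gzzggzzgzzggzzggzzgzzggzzgzzg

Each term (from the third on) is the previous term followed by the one before it: term 3 = g·zz = gzz.
So term 8 is gzzggzzgzzggzzggzz·gzzggzzgzzg.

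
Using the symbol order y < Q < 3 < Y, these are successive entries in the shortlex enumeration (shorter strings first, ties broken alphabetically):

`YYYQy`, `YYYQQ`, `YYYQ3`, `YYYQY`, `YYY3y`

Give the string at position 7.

Continuing the enumeration 2 steps past YYY3y: YYY3y → YYY3Q → (answer).

YYY33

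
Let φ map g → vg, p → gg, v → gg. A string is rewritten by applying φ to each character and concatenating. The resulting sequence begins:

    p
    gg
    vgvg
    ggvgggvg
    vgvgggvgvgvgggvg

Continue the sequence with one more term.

ggvgggvgvgvgggvgggvgggvgvgvgggvg

φ(vgvgggvgvgvgggvg) expands symbol-by-symbol to gg vg gg vg vg vg gg vg gg vg gg vg vg vg gg vg; joining the 16 pieces gives the next term.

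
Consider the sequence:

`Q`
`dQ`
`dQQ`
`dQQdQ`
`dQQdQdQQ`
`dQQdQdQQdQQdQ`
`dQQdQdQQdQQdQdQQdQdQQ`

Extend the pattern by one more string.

dQQdQdQQdQQdQdQQdQdQQdQQdQdQQdQQdQ

From term 3 onward, concatenate the last term with the second-to-last: dQ·Q = dQQ, dQQ·dQ = dQQdQ, …
Continuing: dQQdQdQQdQQdQdQQdQdQQ · dQQdQdQQdQQdQ gives term 8.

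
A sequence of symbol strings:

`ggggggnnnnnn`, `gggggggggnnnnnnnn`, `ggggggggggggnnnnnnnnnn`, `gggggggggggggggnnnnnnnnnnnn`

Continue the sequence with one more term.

Each string has the form g^{3n} n^{2n+2}, where the shown terms are n = 2, 3, 4, 5.
At n = 6 the blocks have lengths 18, 14.

ggggggggggggggggggnnnnnnnnnnnnnn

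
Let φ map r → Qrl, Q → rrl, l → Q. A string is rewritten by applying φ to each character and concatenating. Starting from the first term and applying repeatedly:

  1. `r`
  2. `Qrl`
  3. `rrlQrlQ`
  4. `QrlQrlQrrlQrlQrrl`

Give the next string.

rrlQrlQrrlQrlQrrlQrlQrlQrrlQrlQrrlQrlQrlQ

Applying the rule to each of the 17 symbols of QrlQrlQrrlQrlQrrl gives the pieces rrl Qrl Q rrl Qrl Q rrl Qrl Qrl Q rrl Qrl Q rrl Qrl Qrl Q, which concatenate to the answer.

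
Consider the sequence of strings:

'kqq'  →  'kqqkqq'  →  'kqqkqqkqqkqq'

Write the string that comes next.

Every step duplicates the string.
One more doubling of kqqkqqkqqkqq gives the answer.

kqqkqqkqqkqqkqqkqqkqqkqq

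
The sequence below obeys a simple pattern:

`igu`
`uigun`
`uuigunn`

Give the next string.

uuuigunnn

s(k+1) = u·s(k)·n, so each term gains u as a prefix and n as a suffix.
One more step from uuigunn gives the answer.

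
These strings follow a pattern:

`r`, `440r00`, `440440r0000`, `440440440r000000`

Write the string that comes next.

Every step adds 440 to the front and 00 to the end of the previous string.
So the next term is 440·440440440r000000·00.

440440440440r00000000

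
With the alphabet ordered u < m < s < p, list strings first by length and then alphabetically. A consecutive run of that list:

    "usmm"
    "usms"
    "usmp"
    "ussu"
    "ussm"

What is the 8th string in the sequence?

Advancing 3 positions from ussm through ussm → usss → ussp reaches term 8.

uspu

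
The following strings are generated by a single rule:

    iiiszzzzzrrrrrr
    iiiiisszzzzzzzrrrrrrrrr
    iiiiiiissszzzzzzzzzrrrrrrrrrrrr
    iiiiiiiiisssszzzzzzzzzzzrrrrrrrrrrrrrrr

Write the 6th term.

Reading off run lengths: i runs 3, 5, 7, 9; s runs 1, 2, 3, 4; z runs 5, 7, 9, 11; r runs 6, 9, 12, 15 — each is linear in n, where the shown terms are n = 2, 3, 4, 5.
For term 6, n = 7, so the run lengths are 13, 6, 15, 21.

iiiiiiiiiiiiisssssszzzzzzzzzzzzzzzrrrrrrrrrrrrrrrrrrrrr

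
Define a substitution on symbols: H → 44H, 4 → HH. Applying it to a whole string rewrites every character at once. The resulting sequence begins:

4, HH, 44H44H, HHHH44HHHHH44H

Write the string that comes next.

Applying the rule to each of the 14 symbols of HHHH44HHHHH44H gives the pieces 44H 44H 44H 44H HH HH 44H 44H 44H 44H 44H HH HH 44H, which concatenate to the answer.

44H44H44H44HHHHH44H44H44H44H44HHHHH44H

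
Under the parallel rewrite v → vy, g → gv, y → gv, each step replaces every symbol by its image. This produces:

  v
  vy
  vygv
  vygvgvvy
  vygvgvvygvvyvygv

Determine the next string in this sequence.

Rewriting the 16 symbols of vygvgvvygvvyvygv one by one yields vy gv gv vy gv vy vy gv gv vy vy gv vy gv gv vy; concatenated:

vygvgvvygvvyvygvgvvyvygvvygvgvvy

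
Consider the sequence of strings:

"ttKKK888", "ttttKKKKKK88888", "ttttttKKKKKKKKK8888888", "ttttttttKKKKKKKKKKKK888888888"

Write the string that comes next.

The n-th term is 2n t's then 3n K's then 2n+1 8's (n = 1, 2, …).
At n = 5 the blocks have lengths 10, 15, 11.

ttttttttttKKKKKKKKKKKKKKK88888888888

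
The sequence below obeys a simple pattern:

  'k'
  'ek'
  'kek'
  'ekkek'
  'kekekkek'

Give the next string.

Each term (from the third on) is the two preceding terms concatenated in order: term 3 = k·ek = kek.
The next term joins ekkek and kekekkek.

ekkekkekekkek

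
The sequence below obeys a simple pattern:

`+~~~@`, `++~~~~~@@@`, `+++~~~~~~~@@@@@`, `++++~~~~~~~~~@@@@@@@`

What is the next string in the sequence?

+++++~~~~~~~~~~~@@@@@@@@@

Each string has the form +^{n} ~^{2n+1} @^{2n-1} (n = 1, 2, …).
Setting n = 5 gives 5, 11, 9 characters in each block.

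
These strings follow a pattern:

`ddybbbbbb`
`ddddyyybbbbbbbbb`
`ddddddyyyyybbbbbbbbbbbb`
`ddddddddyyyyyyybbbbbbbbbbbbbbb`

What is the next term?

ddddddddddyyyyyyyyybbbbbbbbbbbbbbbbbb

Each string has the form d^{2n} y^{2n-1} b^{3n+3} (n = 1, 2, …).
At n = 5 the blocks have lengths 10, 9, 18.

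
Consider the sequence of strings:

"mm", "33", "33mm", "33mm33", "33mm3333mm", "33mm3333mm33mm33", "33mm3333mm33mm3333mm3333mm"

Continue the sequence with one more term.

33mm3333mm33mm3333mm3333mm33mm3333mm33mm33

From term 3 onward, concatenate the last term with the second-to-last: 33·mm = 33mm, 33mm·33 = 33mm33, …
Continuing: 33mm3333mm33mm3333mm3333mm · 33mm3333mm33mm33 gives term 8.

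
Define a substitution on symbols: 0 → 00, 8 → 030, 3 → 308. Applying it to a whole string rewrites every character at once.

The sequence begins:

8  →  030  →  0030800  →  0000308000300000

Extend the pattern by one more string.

00000000308000300000003080000000000

φ(0000308000300000) expands symbol-by-symbol to 00 00 00 00 308 00 030 00 00 00 308 00 00 00 00 00; joining the 16 pieces gives the next term.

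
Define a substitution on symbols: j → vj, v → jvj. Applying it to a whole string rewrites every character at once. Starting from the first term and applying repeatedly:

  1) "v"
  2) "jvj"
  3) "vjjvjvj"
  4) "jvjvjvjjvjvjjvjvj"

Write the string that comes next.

Replace each of the 17 characters of jvjvjvjjvjvjjvjvj in place — vj jvj vj jvj vj jvj vj vj jvj vj jvj vj vj jvj vj jvj vj — and concatenate.

vjjvjvjjvjvjjvjvjvjjvjvjjvjvjvjjvjvjjvjvj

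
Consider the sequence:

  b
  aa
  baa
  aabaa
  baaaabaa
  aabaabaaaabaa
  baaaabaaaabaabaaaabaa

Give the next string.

aabaabaaaabaabaaaabaaaabaabaaaabaa

From term 3 onward, concatenate the second-to-last term with the last: b·aa = baa, aa·baa = aabaa, …
So term 8 is aabaabaaaabaa·baaaabaaaabaabaaaabaa.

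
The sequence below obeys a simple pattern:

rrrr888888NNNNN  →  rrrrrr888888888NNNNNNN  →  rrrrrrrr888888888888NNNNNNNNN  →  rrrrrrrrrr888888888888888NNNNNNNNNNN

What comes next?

rrrrrrrrrrrr888888888888888888NNNNNNNNNNNNN

Each string has the form r^{2n} 8^{3n} N^{2n+1}, where the shown terms are n = 2, 3, 4, 5.
At n = 6 the blocks have lengths 12, 18, 13.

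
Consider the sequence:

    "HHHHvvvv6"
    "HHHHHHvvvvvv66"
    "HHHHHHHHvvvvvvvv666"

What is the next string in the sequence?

Reading off run lengths: H runs 4, 6, 8; v runs 4, 6, 8; 6 runs 1, 2, 3 — each is linear in n, where the shown terms are n = 2, 3, 4.
At n = 5 the blocks have lengths 10, 10, 4.

HHHHHHHHHHvvvvvvvvvv6666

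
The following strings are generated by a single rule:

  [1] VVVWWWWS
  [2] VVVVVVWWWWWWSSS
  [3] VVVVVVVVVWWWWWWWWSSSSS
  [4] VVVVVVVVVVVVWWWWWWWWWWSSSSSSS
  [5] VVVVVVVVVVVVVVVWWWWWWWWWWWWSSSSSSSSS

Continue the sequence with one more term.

VVVVVVVVVVVVVVVVVVWWWWWWWWWWWWWWSSSSSSSSSSS

Reading off run lengths: V runs 3, 6, 9, 12, 15; W runs 4, 6, 8, 10, 12; S runs 1, 3, 5, 7, 9 — each is linear in n (n = 1, 2, …).
At n = 6 the blocks have lengths 18, 14, 11.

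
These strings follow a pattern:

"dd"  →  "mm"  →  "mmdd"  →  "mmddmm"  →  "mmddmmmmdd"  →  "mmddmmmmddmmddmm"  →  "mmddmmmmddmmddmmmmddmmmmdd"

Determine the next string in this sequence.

From term 3 onward, concatenate the last term with the second-to-last: mm·dd = mmdd, mmdd·mm = mmddmm, …
The next term joins mmddmmmmddmmddmmmmddmmmmdd and mmddmmmmddmmddmm.

mmddmmmmddmmddmmmmddmmmmddmmddmmmmddmmddmm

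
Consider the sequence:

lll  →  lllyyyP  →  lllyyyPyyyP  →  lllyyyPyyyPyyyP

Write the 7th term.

Every step adds yyyP to the end: s(k+1) = s(k)·yyyP.
From lllyyyPyyyPyyyP, 3 further steps: lllyyyPyyyPyyyP → lllyyyPyyyPyyyPyyyP → lllyyyPyyyPyyyPyyyPyyyP → (answer).

lllyyyPyyyPyyyPyyyPyyyPyyyP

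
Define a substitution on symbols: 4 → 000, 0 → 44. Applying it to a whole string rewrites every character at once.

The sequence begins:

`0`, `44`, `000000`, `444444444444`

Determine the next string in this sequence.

Apply φ to 444444444444 symbol by symbol: 4→000, 4→000, 4→000, 4→000, 4→000, 4→000, 4→000, 4→000, 4→000, 4→000, 4→000, 4→000; joined: 000 000 000 000 000 000 000 000 000 000 000 000.

000000000000000000000000000000000000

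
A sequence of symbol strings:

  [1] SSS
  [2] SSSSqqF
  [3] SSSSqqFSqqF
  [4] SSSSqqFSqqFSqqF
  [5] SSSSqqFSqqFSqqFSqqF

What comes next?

Every step adds SqqF to the end: s(k+1) = s(k)·SqqF.
Applying this once more to SSSSqqFSqqFSqqFSqqF:

SSSSqqFSqqFSqqFSqqFSqqF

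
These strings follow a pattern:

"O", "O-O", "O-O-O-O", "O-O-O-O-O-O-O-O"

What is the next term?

s(k+1) = s(k)·-·s(k) — each term doubles the last with '-' between the halves.
Doubling O-O-O-O-O-O-O-O with '-' between the halves:

O-O-O-O-O-O-O-O-O-O-O-O-O-O-O-O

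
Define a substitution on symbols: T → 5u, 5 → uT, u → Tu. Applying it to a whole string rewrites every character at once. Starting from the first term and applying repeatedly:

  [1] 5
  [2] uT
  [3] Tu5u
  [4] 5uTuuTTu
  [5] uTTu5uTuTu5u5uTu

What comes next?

Rewriting the 16 symbols of uTTu5uTuTu5u5uTu one by one yields Tu 5u 5u Tu uT Tu 5u Tu 5u Tu uT Tu uT Tu 5u Tu; concatenated:

Tu5u5uTuuTTu5uTu5uTuuTTuuTTu5uTu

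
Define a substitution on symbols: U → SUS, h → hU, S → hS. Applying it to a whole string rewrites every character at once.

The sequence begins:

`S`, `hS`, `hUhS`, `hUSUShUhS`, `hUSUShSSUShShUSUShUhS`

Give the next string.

hUSUShSSUShShUhShSSUShShUhShUSUShSSUShShUSUShUhS

φ(hUSUShSSUShShUSUShUhS) expands symbol-by-symbol to hU SUS hS SUS hS hU hS hS SUS hS hU hS hU SUS hS SUS hS hU SUS hU hS; joining the 21 pieces gives the next term.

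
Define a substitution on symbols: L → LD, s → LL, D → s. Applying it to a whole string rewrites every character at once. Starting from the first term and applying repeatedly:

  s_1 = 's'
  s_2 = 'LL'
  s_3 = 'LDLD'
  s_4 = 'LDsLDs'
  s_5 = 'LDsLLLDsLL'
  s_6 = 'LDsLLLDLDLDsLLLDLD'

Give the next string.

φ(LDsLLLDLDLDsLLLDLD) expands symbol-by-symbol to LD s LL LD LD LD s LD s LD s LL LD LD LD s LD s; joining the 18 pieces gives the next term.

LDsLLLDLDLDsLDsLDsLLLDLDLDsLDs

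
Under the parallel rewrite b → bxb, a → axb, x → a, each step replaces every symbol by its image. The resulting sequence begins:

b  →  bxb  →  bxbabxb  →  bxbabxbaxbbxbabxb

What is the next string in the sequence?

bxbabxbaxbbxbabxbaxbabxbbxbabxbaxbbxbabxb

Replace each of the 17 characters of bxbabxbaxbbxbabxb in place — bxb a bxb axb bxb a bxb axb a bxb bxb a bxb axb bxb a bxb — and concatenate.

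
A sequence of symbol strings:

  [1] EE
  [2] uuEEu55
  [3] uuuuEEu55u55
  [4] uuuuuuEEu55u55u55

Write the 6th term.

Each term wraps the previous one in uu on the left and u55 on the right.
From uuuuuuEEu55u55u55, 2 further steps: uuuuuuEEu55u55u55 → uuuuuuuuEEu55u55u55u55 → (answer).

uuuuuuuuuuEEu55u55u55u55u55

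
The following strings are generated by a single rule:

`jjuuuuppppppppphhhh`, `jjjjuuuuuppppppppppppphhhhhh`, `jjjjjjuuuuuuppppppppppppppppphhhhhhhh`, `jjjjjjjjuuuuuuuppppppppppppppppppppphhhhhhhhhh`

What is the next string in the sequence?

jjjjjjjjjjuuuuuuuuppppppppppppppppppppppppphhhhhhhhhhhh

Term n consists of 2n-2 j's, followed by n+2 u's, followed by 4n+1 p's, followed by 2n h's, where the shown terms are n = 2, 3, 4, 5.
At n = 6 the blocks have lengths 10, 8, 25, 12.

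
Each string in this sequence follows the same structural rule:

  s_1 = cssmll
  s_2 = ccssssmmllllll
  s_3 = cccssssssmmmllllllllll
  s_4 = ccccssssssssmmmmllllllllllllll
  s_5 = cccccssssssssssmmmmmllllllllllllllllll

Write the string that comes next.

Each string has the form c^{n} s^{2n} m^{n} l^{4n-2} (n = 1, 2, …).
For the next term, n = 6, so the run lengths are 6, 12, 6, 22.

ccccccssssssssssssmmmmmmllllllllllllllllllllll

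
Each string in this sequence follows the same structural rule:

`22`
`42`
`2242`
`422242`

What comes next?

From term 3 onward, concatenate the second-to-last term with the last: 22·42 = 2242, 42·2242 = 422242, …
Continuing: 2242 · 422242 gives term 5.

2242422242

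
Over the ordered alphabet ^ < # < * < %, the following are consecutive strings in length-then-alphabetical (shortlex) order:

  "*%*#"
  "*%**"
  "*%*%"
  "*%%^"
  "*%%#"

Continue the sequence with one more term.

*%%*

Find the rightmost character of *%%# below %, bump it to the next letter, and reset everything to its right to ^.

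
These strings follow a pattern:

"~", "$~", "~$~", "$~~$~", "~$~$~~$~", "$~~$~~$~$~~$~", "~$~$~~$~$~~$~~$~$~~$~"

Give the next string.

$~~$~~$~$~~$~~$~$~~$~$~~$~~$~$~~$~

Each term (from the third on) is the two preceding terms concatenated in order: term 3 = ~·$~ = ~$~.
So term 8 is $~~$~~$~$~~$~·~$~$~~$~$~~$~~$~$~~$~.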